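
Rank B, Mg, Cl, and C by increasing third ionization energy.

The third ionization energy removes an electron from the +2 ion. For each element: B²⁺ still has 1 valence electron; Mg²⁺ is the bare [Ne] core; Cl²⁺ still has 5 valence electrons; C²⁺ still has 2 valence electrons.
Breaking into a closed-shell core is much more expensive than removing a leftover valence electron — Mg has the largest IE_3 here.
Valence configurations: B²⁺ [He]2s¹, Cl²⁺ [Ne]3s²3p³, C²⁺ [He]2s².
Tabulated IE_3 (kJ/mol): B 3660, Mg 7733, Cl 3822, C 4620.
Overall IE_3 order: B < Cl < C < Mg.

B < Cl < C < Mg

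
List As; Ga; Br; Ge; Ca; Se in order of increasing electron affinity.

Ca is in period 4, group 2; Ga is in period 4, group 13; Ge is in period 4, group 14; As is in period 4, group 15; Se is in period 4, group 16; Br is in period 4, group 17.
Adding an electron releases more energy for atoms nearer the top right (short of the noble gases).
All lie in period 4; the across-period trend (electron affinity increases left to right) applies, with the exception below.
Note the exception: Ge has a higher electron affinity than As, contrary to the simple trend — adding an electron to As's half-filled 4p³ is unfavourable, so Ge (4p²) has the more exothermic EA.
Approximate values (kJ/mol): Ca 2, Ga 29, Ge 119, As 78, Se 195, Br 325.
So from lowest to highest: Ca < Ga < As < Ge < Se < Br.

Ca < Ga < As < Ge < Se < Br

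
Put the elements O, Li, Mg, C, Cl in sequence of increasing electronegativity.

Li < Mg < C < Cl < O

Li is in period 2, group 1; C is in period 2, group 14; O is in period 2, group 16; Mg is in period 3, group 2; Cl is in period 3, group 17.
Smaller atoms with higher effective nuclear charge are more electronegative.
These span different periods and groups, so the two trends combine.
Mg > Li: period and group pull opposite ways; the across-period shift dominates (1.31 vs 0.98).
C > Mg: both effects reinforce here, so C is clearly the higher of the two.
Cl > C: the two effects oppose for this pair; the across-period effect wins (3.16 vs 2.55).
O > Cl: period and group pull opposite ways; the down-group shift dominates (3.44 vs 3.16).
For reference (Pauling): Li 0.98, C 2.55, O 3.44, Mg 1.31, Cl 3.16.
So from lowest to highest: Li < Mg < C < Cl < O.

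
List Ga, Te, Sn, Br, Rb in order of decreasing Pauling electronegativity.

Br > Te > Sn > Ga > Rb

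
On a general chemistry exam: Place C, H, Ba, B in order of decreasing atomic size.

Ba > B > C > H

H is in period 1, group 1; B is in period 2, group 13; C is in period 2, group 14; Ba is in period 6, group 2.
Moving right in a period, electrons are added to the same shell under a stronger nuclear pull, so atoms get smaller; moving down, a new shell is opened and atoms get larger.
Here both period and group differ, so the two effects have to be weighed against each other.
C > H: the two effects oppose for this pair; the down-group effect wins (75 vs 32 pm).
B > C: B lies to the left of C in period 2, so the across-period effect alone puts B larger.
Ba > B: both effects reinforce here, so Ba is clearly the larger of the two.
Approximate values (pm): H 32, B 85, C 75, Ba 196.
So from largest to smallest: Ba > B > C > H.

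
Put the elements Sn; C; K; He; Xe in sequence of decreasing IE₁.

He is in period 1, group 18; C is in period 2, group 14; K is in period 4, group 1; Sn is in period 5, group 14; Xe is in period 5, group 18.
Removing the outermost electron gets harder across a period and easier down a group.
These span different periods and groups, so the two trends combine.
Sn > K: the two effects oppose for this pair; the across-period effect wins (709 vs 419 kJ/mol).
C > Sn: C sits above Sn in group 14, so the down-group effect alone puts C higher.
Xe > C: the two effects oppose for this pair; the across-period effect wins (1170 vs 1086 kJ/mol).
He > Xe: He sits above Xe in group 18, so the down-group effect alone puts He higher.
Tabulated first ionization energy (kJ/mol): He 2372, C 1086, K 419, Sn 709, Xe 1170.
So from highest to lowest: He > Xe > C > Sn > K.

He, Xe, C, Sn, K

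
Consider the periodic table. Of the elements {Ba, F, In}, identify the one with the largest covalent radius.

Ba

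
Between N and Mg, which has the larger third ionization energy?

The third ionization energy removes an electron from the +2 ion. For each element: N²⁺ still has 3 valence electrons; Mg²⁺ is the bare [Ne] core.
Core electrons are held far more tightly than valence electrons, so Mg tops the IE_3 order.
Tabulated IE_3 (kJ/mol): N 4578, Mg 7733.
So the third ionization energies run N < Mg.

Mg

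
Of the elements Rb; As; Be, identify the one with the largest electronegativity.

As

Be is in period 2, group 2; As is in period 4, group 15; Rb is in period 5, group 1.
EN rises left→right (higher Z_eff, smaller atoms) and falls top→bottom (larger, more shielded atoms).
These span different periods and groups, so the two trends combine.
Be > Rb: relative to Rb, both the across-period and down-group shifts push Be's electronegativity up.
As > Be: the two effects oppose for this pair; the across-period effect wins (2.18 vs 1.57).
Approximate values (Pauling): Be 1.57, As 2.18, Rb 0.82.
The largest electronegativity among these belongs to As.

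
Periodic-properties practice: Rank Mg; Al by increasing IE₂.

IE_2 is the cost of taking one more electron from the +1 cation: Mg⁺ still has 1 valence electron; Al⁺ still has 2 valence electrons.
All are still removing valence electrons, so compare the +1 ions as you would atoms: IE_2 generally rises across a period (higher Z_eff) and falls down a group (larger shell), subject to the usual subshell exceptions.
Valence configurations: Mg⁺ [Ne]3s¹, Al⁺ [Ne]3s².
The numbers (kJ/mol): Mg 1451, Al 1817.
Putting it together, IE_2: Mg < Al.

Mg < Al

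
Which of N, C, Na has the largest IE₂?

Na

After 1 electron has been removed, what remains? N⁺ still has 4 valence electrons; C⁺ still has 3 valence electrons; Na⁺ is the bare [Ne] core.
Pulling an electron out of a noble-gas core costs far more than removing a remaining valence electron, so Na sits at the high end of IE_2.
Valence configurations: N⁺ [He]2s²2p², C⁺ [He]2s²2p¹.
Approximate IE_2 values (kJ/mol): N 2856, C 2353, Na 4562.
So the second ionization energies run C < N < Na.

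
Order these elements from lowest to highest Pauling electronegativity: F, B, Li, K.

K < Li < B < F

Li is in period 2, group 1; B is in period 2, group 13; F is in period 2, group 17; K is in period 4, group 1.
Atoms toward the upper right of the periodic table pull bonding electrons most strongly.
Here both period and group differ, so the two effects have to be weighed against each other.
Li > K: Li sits above K in group 1, so the down-group effect alone puts Li higher.
B > Li: B lies to the right of Li in period 2, so the across-period effect alone puts B higher.
F > B: F lies to the right of B in period 2, so the across-period effect alone puts F higher.
Approximate values (Pauling): Li 0.98, B 2.04, F 3.98, K 0.82.
So from lowest to highest: K < Li < B < F.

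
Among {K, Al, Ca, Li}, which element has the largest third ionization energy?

The third ionization energy removes an electron from the +2 ion. For each element: K²⁺ is already 1 electron into the core; Al²⁺ still has 1 valence electron; Ca²⁺ is the bare [Ar] core; Li²⁺ is already 1 electron into the core.
Pulling an electron out of a noble-gas core costs far more than removing a remaining valence electron, so K, Ca and Li sit at the high end of IE_3.
Tabulated IE_3 (kJ/mol): K 4420, Al 2745, Ca 4912, Li 11815.
Overall IE_3 order: Al < K < Ca < Li.

Li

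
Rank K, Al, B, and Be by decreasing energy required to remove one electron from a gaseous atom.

Be > B > Al > K

IE₁ increases left→right with effective nuclear charge and decreases top→bottom as the valence shell moves farther out.
Here both period and group differ, so the two effects have to be weighed against each other.
Al > K: relative to K, both the across-period and down-group shifts push Al's first ionization energy up.
B > Al: they share group 13; the group trend gives B the larger value.
Be > B: this pair runs against the simple trend — see the exception note.
Note the exception: Be has a higher first ionization energy than B, contrary to the simple trend — removing B's lone 2p electron is easier than breaking Be's filled 2s².
For reference (kJ/mol): Be 900, B 801, Al 578, K 419.
So from highest to lowest: Be > B > Al > K.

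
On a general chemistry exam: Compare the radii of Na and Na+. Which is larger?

Na

Forming Na+ removes 1 electron from Na. Fewer electrons for the same nuclear charge means less shielding and a higher Z_eff on the remaining electrons, and for main-group metals the entire outer shell is lost.
A cation is smaller than its parent atom: Na+ < Na.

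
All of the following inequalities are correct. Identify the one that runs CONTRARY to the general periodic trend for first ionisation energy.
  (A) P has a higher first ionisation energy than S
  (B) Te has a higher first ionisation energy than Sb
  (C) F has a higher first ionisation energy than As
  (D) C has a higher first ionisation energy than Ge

The general trend: first ionisation energy increases across a period and decreases down a group.
(A) P (period 3, group 15) vs S (period 3, group 16): the stated order contradicts the simple trend.
(B) Te (period 5, group 16) vs Sb (period 5, group 15): the stated order agrees with the simple trend.
(C) F (period 2, group 17) vs As (period 4, group 15): the stated order agrees with the simple trend.
(D) C (period 2, group 14) vs Ge (period 4, group 14): the stated order agrees with the simple trend.
The exception is (A): S (3p⁴) ionizes more easily than half-filled P (3p³) because the paired 3p electron in S is pushed out by e⁻–e⁻ repulsion.

(A)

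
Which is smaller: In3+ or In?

Forming In3+ removes 3 electrons from In. Fewer electrons for the same nuclear charge means less shielding and a higher Z_eff on the remaining electrons, and for main-group metals the entire outer shell is lost.
A cation is smaller than its parent atom: In3+ < In.

In3+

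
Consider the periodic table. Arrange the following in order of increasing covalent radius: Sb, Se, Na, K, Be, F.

F < Be < Se < Sb < Na < K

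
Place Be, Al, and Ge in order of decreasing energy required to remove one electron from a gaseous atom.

Be, Ge, Al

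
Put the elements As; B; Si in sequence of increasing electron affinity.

B is in period 2, group 13; Si is in period 3, group 14; As is in period 4, group 15.
Adding an electron releases more energy for atoms nearer the top right (short of the noble gases).
A diagonal step moves right (one effect) and down (the opposite effect) at once.
As > B: period and group pull opposite ways; the across-period shift dominates (78 vs 27 kJ/mol).
Si > As: period and group pull opposite ways; the down-group shift dominates (134 vs 78 kJ/mol).
Tabulated electron affinity (kJ/mol): B 27, Si 134, As 78.
So from lowest to highest: B < As < Si.

B < As < Si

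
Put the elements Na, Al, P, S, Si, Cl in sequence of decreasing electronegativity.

Cl, S, P, Si, Al, Na

Atoms toward the upper right of the periodic table pull bonding electrons most strongly.
All lie in period 3, so electronegativity increases left to right.
So from highest to lowest: Cl > S > P > Si > Al > Na.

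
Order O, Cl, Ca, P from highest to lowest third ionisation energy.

After 2 electrons have been removed, what remains? O²⁺ still has 4 valence electrons; Cl²⁺ still has 5 valence electrons; Ca²⁺ is the bare [Ar] core; P²⁺ still has 3 valence electrons.
Usually core removal costs more than valence removal, but here the competition is close: a tightly held n=2 valence electron can cost more to remove than an n=3 core electron, so the actual values have to decide it.
Valence configurations: O²⁺ [He]2s²2p², Cl²⁺ [Ne]3s²3p³, P²⁺ [Ne]3s²3p¹.
Tabulated IE_3 (kJ/mol): O 5300, Cl 3822, Ca 4912, P 2914.
Hence IE_3: P < Cl < Ca < O.

O > Ca > Cl > P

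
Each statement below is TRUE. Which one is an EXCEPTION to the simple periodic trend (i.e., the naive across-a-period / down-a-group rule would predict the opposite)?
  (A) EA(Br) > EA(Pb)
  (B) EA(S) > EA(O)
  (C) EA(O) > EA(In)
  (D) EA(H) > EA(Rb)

(B)

The general trend: electron affinity increases across a period and decreases down a group.
(A) Br (period 4, group 17) vs Pb (period 6, group 14): the stated order agrees with the simple trend.
(B) S (period 3, group 16) vs O (period 2, group 16): the stated order contradicts the simple trend.
(C) O (period 2, group 16) vs In (period 5, group 13): the stated order agrees with the simple trend.
(D) H (period 1, group 1) vs Rb (period 5, group 1): the stated order agrees with the simple trend.
The exception is (B): the compact 2p subshell of O repels the added electron more than S's larger 3p does.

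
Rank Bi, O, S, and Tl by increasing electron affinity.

Tl < Bi < O < S

O is in period 2, group 16; S is in period 3, group 16; Tl is in period 6, group 13; Bi is in period 6, group 15.
Electron affinity generally becomes more exothermic across a period toward the halogens and less exothermic down a group.
Here both period and group differ, so the two effects have to be weighed against each other.
Bi > Tl: Bi lies to the right of Tl in period 6, so the across-period effect alone puts Bi higher.
O > Bi: both effects reinforce here, so O is clearly the higher of the two.
S > O: this pair runs against the simple trend — see the exception note.
Note the exception: S has a higher electron affinity than O, contrary to the simple trend — the compact 2p subshell of O repels the added electron more than S's larger 3p does.
Approximate values (kJ/mol): O 141, S 200, Tl 19, Bi 91.
So from lowest to highest: Tl < Bi < O < S.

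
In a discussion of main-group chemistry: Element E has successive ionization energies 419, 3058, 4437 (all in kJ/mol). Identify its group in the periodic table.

Look for the largest jump between consecutive ionization energies: IE2/IE1 ≈ 7.3, far larger than any earlier ratio.
That jump marks the point where a core electron is being removed. So the atom has 1 valence electron.
A main-group element with 1 valence electron is in group 1.

Group 1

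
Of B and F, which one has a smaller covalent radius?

Across a period the added protons contract the valence shell; down a group each new principal shell makes the atom larger.
All lie in period 2, so atomic radius increases right to left.
So F has the smaller covalent radius (F < B).

F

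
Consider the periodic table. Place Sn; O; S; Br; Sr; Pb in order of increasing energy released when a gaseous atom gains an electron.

Sr < Pb < Sn < O < S < Br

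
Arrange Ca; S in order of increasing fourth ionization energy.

S, Ca

After 3 electrons have been removed, what remains? Ca³⁺ is already 1 electron into the core; S³⁺ still has 3 valence electrons.
Core electrons are held far more tightly than valence electrons, so Ca tops the IE_4 order.
The numbers (kJ/mol): Ca 6491, S 4556.
Hence IE_4: S < Ca.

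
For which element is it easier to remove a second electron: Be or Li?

Be

Consider each +1 ion: Be⁺ still has 1 valence electron; Li⁺ is the bare [He] core.
Breaking into a closed-shell core is much more expensive than removing a leftover valence electron — Li has the largest IE_2 here.
Tabulated IE_2 (kJ/mol): Be 1757, Li 7298.
So the second ionization energies run Be < Li.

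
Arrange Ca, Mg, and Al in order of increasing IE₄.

Ca, Mg, Al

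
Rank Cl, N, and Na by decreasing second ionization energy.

Na > N > Cl

The second ionization energy removes an electron from the +1 ion. For each element: Cl⁺ still has 6 valence electrons; N⁺ still has 4 valence electrons; Na⁺ is the bare [Ne] core.
Pulling an electron out of a noble-gas core costs far more than removing a remaining valence electron, so Na sits at the high end of IE_2.
Valence configurations: Cl⁺ [Ne]3s²3p⁴, N⁺ [He]2s²2p².
Tabulated IE_2 (kJ/mol): Cl 2298, N 2856, Na 4562.
Overall IE_2 order: Cl < N < Na.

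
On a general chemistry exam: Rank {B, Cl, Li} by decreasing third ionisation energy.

Li, Cl, B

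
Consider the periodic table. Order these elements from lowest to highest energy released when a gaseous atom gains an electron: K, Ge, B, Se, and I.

B is in period 2, group 13; K is in period 4, group 1; Ge is in period 4, group 14; Se is in period 4, group 16; I is in period 5, group 17.
Adding an electron releases more energy for atoms nearer the top right (short of the noble gases).
Neither a single period nor a single group — weigh both effects.
K > B: this pair runs against the simple trend — see the exception note.
Ge > K: Ge lies to the right of K in period 4, so the across-period effect alone puts Ge higher.
Se > Ge: Se lies to the right of Ge in period 4, so the across-period effect alone puts Se higher.
I > Se: the two effects oppose for this pair; the across-period effect wins (295 vs 195 kJ/mol).
Note the exception: K has a higher electron affinity than B, contrary to the simple trend — B's ns²np¹ configuration gives only a small electron affinity — the sparsely filled np subshell binds an added electron weakly.
Approximate values (kJ/mol): B 27, K 48, Ge 119, Se 195, I 295.
So from lowest to highest: B < K < Ge < Se < I.

B, K, Ge, Se, I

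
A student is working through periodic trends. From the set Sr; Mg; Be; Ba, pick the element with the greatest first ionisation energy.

Be

Be is in period 2, group 2; Mg is in period 3, group 2; Sr is in period 5, group 2; Ba is in period 6, group 2.
First ionization energy rises across a period (greater Z_eff holds electrons more tightly) and falls down a group (valence electrons are farther from the nucleus).
All are in group 2, so first ionization energy increases up the group.
The greatest first ionisation energy among these belongs to Be.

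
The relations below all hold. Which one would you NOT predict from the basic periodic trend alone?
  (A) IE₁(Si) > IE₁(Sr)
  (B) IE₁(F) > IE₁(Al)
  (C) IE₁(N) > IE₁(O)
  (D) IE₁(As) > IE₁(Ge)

The general trend: first ionization energy increases across a period and decreases down a group.
(A) Si (period 3, group 14) vs Sr (period 5, group 2): the stated order agrees with the simple trend.
(B) F (period 2, group 17) vs Al (period 3, group 13): the stated order agrees with the simple trend.
(C) N (period 2, group 15) vs O (period 2, group 16): the stated order contradicts the simple trend.
(D) As (period 4, group 15) vs Ge (period 4, group 14): the stated order agrees with the simple trend.
The exception is (C): pairing an electron in O's 2p⁴ costs repulsion energy, so O ionizes more easily than half-filled N (2p³).

(C)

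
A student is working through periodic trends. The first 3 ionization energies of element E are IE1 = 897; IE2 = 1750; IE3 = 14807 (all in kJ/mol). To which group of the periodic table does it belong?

Group 2

Look for the largest jump between consecutive ionization energies: IE3/IE2 ≈ 8.5, far larger than any earlier ratio.
That jump marks the point where a core electron is being removed. So the atom has 2 valence electrons.
A main-group element with 2 valence electrons is in group 2.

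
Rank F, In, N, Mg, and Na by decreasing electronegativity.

N is in period 2, group 15; F is in period 2, group 17; Na is in period 3, group 1; Mg is in period 3, group 2; In is in period 5, group 13.
Electronegativity increases across a period and decreases down a group, tracking effective nuclear charge and atomic size.
Here both period and group differ, so the two effects have to be weighed against each other.
Mg > Na: Mg lies to the right of Na in period 3, so the across-period effect alone puts Mg higher.
In > Mg: period and group pull opposite ways; the across-period shift dominates (1.78 vs 1.31).
N > In: relative to In, both the across-period and down-group shifts push N's electronegativity up.
F > N: both are in period 2; the period trend gives F the larger value.
Tabulated electronegativity (Pauling): N 3.04, F 3.98, Na 0.93, Mg 1.31, In 1.78.
So from highest to lowest: F > N > In > Mg > Na.

F > N > In > Mg > Na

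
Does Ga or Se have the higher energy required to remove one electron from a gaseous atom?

Ga is in period 4, group 13; Se is in period 4, group 16.
Removing the outermost electron gets harder across a period and easier down a group.
All lie in period 4, so first ionization energy increases left to right.
So Se has the higher energy required to remove one electron from a gaseous atom (Se > Ga).

Se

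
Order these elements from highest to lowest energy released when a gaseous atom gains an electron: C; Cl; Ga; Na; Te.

C is in period 2, group 14; Na is in period 3, group 1; Cl is in period 3, group 17; Ga is in period 4, group 13; Te is in period 5, group 16.
Atoms with high Z_eff and room in the valence shell (especially the halogens) have the most exothermic electron affinities.
Here both period and group differ, so the two effects have to be weighed against each other.
Na > Ga: period and group pull opposite ways; the down-group shift dominates (53 vs 29 kJ/mol).
C > Na: relative to Na, both the across-period and down-group shifts push C's electron affinity up.
Te > C: the two effects oppose for this pair; the across-period effect wins (190 vs 122 kJ/mol).
Cl > Te: both effects reinforce here, so Cl is clearly the higher of the two.
Approximate values (kJ/mol): C 122, Na 53, Cl 349, Ga 29, Te 190.
So from highest to lowest: Cl > Te > C > Na > Ga.

Cl, Te, C, Na, Ga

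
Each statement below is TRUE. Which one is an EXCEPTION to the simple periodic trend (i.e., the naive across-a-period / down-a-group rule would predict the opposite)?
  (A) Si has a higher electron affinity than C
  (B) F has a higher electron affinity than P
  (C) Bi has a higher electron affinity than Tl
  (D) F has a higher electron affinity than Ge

The general trend: electron affinity increases across a period and decreases down a group.
(A) Si (period 3, group 14) vs C (period 2, group 14): the stated order contradicts the simple trend.
(B) F (period 2, group 17) vs P (period 3, group 15): the stated order agrees with the simple trend.
(C) Bi (period 6, group 15) vs Tl (period 6, group 13): the stated order agrees with the simple trend.
(D) F (period 2, group 17) vs Ge (period 4, group 14): the stated order agrees with the simple trend.
The exception is (A): Si's larger, more diffuse 3p orbitals accept an added electron slightly more readily than C's compact 2p.

(A)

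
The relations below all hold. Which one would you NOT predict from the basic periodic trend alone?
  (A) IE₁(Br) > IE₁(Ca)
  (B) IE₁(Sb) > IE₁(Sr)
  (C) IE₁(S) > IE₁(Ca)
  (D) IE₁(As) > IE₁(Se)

(D)

The general trend: first ionisation energy increases across a period and decreases down a group.
(A) Br (period 4, group 17) vs Ca (period 4, group 2): the stated order agrees with the simple trend.
(B) Sb (period 5, group 15) vs Sr (period 5, group 2): the stated order agrees with the simple trend.
(C) S (period 3, group 16) vs Ca (period 4, group 2): the stated order agrees with the simple trend.
(D) As (period 4, group 15) vs Se (period 4, group 16): the stated order contradicts the simple trend.
The exception is (D): Se (4p⁴) ionizes more easily than half-filled As (4p³).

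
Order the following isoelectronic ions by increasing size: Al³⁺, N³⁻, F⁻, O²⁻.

Al³⁺ < F⁻ < O²⁻ < N³⁻

All of these have 10 electrons, so size is governed by nuclear charge alone: the more protons, the stronger the pull on the same electron cloud, and the smaller the ion.
Nuclear charges: Al³⁺ (Z=13), F⁻ (Z=9), O²⁻ (Z=8), N³⁻ (Z=7).
Smallest to largest: Al³⁺ < F⁻ < O²⁻ < N³⁻.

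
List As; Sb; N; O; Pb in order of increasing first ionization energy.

Pb, Sb, As, O, N

N is in period 2, group 15; O is in period 2, group 16; As is in period 4, group 15; Sb is in period 5, group 15; Pb is in period 6, group 14.
IE₁ increases left→right with effective nuclear charge and decreases top→bottom as the valence shell moves farther out.
Here both period and group differ, so the two effects have to be weighed against each other.
Sb > Pb: relative to Pb, both the across-period and down-group shifts push Sb's first ionization energy up.
As > Sb: As sits above Sb in group 15, so the down-group effect alone puts As higher.
O > As: both effects reinforce here, so O is clearly the higher of the two.
N > O: this pair runs against the simple trend — see the exception note.
Note the exception: N has a higher first ionization energy than O, contrary to the simple trend — pairing an electron in O's 2p⁴ costs repulsion energy, so O ionizes more easily than half-filled N (2p³).
Approximate values (kJ/mol): N 1402, O 1314, As 947, Sb 831, Pb 716.
So from lowest to highest: Pb < Sb < As < O < N.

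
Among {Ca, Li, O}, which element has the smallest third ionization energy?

Ca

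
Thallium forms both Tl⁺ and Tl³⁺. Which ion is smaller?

Tl³⁺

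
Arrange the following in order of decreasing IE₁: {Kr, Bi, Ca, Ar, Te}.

Ar, Kr, Te, Bi, Ca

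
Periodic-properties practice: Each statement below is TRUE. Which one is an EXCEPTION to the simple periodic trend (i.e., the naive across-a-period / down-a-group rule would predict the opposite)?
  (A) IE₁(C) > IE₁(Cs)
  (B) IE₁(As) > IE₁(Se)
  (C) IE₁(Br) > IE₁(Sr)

(B)

The general trend: IE₁ increases across a period and decreases down a group.
(A) C (period 2, group 14) vs Cs (period 6, group 1): the stated order agrees with the simple trend.
(B) As (period 4, group 15) vs Se (period 4, group 16): the stated order contradicts the simple trend.
(C) Br (period 4, group 17) vs Sr (period 5, group 2): the stated order agrees with the simple trend.
The exception is (B): Se (4p⁴) ionizes more easily than half-filled As (4p³).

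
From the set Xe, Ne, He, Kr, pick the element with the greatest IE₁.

IE₁ increases left→right with effective nuclear charge and decreases top→bottom as the valence shell moves farther out.
All are in group 18, so first ionization energy increases up the group.
The greatest IE₁ among these belongs to He.

He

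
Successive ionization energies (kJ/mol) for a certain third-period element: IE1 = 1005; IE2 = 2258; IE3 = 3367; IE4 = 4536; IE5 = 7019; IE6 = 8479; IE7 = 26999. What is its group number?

Group 16

Look for the largest jump between consecutive ionization energies: IE7/IE6 ≈ 3.2, far larger than any earlier ratio.
That jump marks the point where a core electron is being removed. So the atom has 6 valence electrons.
A main-group element with 6 valence electrons is in group 16.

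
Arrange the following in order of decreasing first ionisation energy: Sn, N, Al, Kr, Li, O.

N, Kr, O, Sn, Al, Li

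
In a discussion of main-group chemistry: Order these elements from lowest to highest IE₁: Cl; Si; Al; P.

Al < Si < P < Cl

Al is in period 3, group 13; Si is in period 3, group 14; P is in period 3, group 15; Cl is in period 3, group 17.
Across a period the outer electron is held more tightly (higher IE₁); down a group it sits in a higher shell, more shielded, and comes off more easily.
All lie in period 3, so first ionization energy increases left to right.
So from lowest to highest: Al < Si < P < Cl.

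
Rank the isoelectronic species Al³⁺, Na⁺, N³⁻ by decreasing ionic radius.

All of these have 10 electrons, so size is governed by nuclear charge alone: the more protons, the stronger the pull on the same electron cloud, and the smaller the ion.
Nuclear charges: Al³⁺ (Z=13), Na⁺ (Z=11), N³⁻ (Z=7).
Largest to smallest: N³⁻ > Na⁺ > Al³⁺.

N³⁻ > Na⁺ > Al³⁺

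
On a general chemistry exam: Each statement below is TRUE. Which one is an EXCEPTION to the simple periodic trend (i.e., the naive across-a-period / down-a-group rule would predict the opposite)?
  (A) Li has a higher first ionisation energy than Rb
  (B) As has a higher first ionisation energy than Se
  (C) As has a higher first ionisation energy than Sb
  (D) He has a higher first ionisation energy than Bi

The general trend: first ionisation energy increases across a period and decreases down a group.
(A) Li (period 2, group 1) vs Rb (period 5, group 1): the stated order agrees with the simple trend.
(B) As (period 4, group 15) vs Se (period 4, group 16): the stated order contradicts the simple trend.
(C) As (period 4, group 15) vs Sb (period 5, group 15): the stated order agrees with the simple trend.
(D) He (period 1, group 18) vs Bi (period 6, group 15): the stated order agrees with the simple trend.
The exception is (B): Se (4p⁴) ionizes more easily than half-filled As (4p³).

(B)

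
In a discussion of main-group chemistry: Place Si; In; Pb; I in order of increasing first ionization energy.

In, Pb, Si, I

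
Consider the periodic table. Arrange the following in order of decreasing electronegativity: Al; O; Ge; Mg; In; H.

O > H > Ge > In > Al > Mg

Smaller atoms with higher effective nuclear charge are more electronegative.
Here both period and group differ, so the two effects have to be weighed against each other.
Al > Mg: Al lies to the right of Mg in period 3, so the across-period effect alone puts Al higher.
In > Al: this pair runs against the simple trend — see the exception note.
Ge > In: both effects reinforce here, so Ge is clearly the higher of the two.
H > Ge: period and group pull opposite ways; the down-group shift dominates (2.20 vs 2.01).
O > H: the two effects oppose for this pair; the across-period effect wins (3.44 vs 2.20).
Note the exception: In has a higher electronegativity than Al, contrary to the simple trend — poor shielding by filled d (and f) subshells raises the heavier element's effective nuclear charge more than the simple down-group trend predicts.
Tabulated electronegativity (Pauling): H 2.20, O 3.44, Mg 1.31, Al 1.61, Ge 2.01, In 1.78.
So from highest to lowest: O > H > Ge > In > Al > Mg.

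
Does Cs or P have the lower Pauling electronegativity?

Cs

Electronegativity increases across a period and decreases down a group, tracking effective nuclear charge and atomic size.
These span different periods and groups, so the two trends combine.
P > Cs: both effects reinforce here, so P is clearly the higher of the two.
Tabulated electronegativity (Pauling): P 2.19, Cs 0.79.
So Cs has the lower Pauling electronegativity (Cs < P).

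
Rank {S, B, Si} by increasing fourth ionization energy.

After 3 electrons have been removed, what remains? S³⁺ still has 3 valence electrons; B³⁺ is the bare [He] core; Si³⁺ still has 1 valence electron.
Core electrons are held far more tightly than valence electrons, so B tops the IE_4 order.
Valence configurations: S³⁺ [Ne]3s²3p¹, Si³⁺ [Ne]3s¹.
Tabulated IE_4 (kJ/mol): S 4556, B 25026, Si 4356.
Putting it together, IE_4: Si < S < B.

Si < S < B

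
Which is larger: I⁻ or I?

I⁻

Forming I⁻ adds 1 electron to I. More electron–electron repulsion in the same shell, with unchanged nuclear charge, lets the cloud expand.
An anion is larger than its parent atom: I⁻ > I.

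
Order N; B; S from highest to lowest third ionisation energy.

Consider each +2 ion: N²⁺ still has 3 valence electrons; B²⁺ still has 1 valence electron; S²⁺ still has 4 valence electrons.
All are still removing valence electrons, so compare the +2 ions as you would atoms: IE_3 generally rises across a period (higher Z_eff) and falls down a group (larger shell), subject to the usual subshell exceptions.
Valence configurations: N²⁺ [He]2s²2p¹, B²⁺ [He]2s¹, S²⁺ [Ne]3s²3p².
Approximate IE_3 values (kJ/mol): N 4578, B 3660, S 3357.
Overall IE_3 order: S < B < N.

N > B > S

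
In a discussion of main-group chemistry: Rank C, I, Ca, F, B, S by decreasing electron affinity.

F, I, S, C, B, Ca

B is in period 2, group 13; C is in period 2, group 14; F is in period 2, group 17; S is in period 3, group 16; Ca is in period 4, group 2; I is in period 5, group 17.
Adding an electron releases more energy for atoms nearer the top right (short of the noble gases).
These span different periods and groups, so the two trends combine.
B > Ca: relative to Ca, both the across-period and down-group shifts push B's electron affinity up.
C > B: both are in period 2; the period trend gives C the larger value.
S > C: period and group pull opposite ways; the across-period shift dominates (200 vs 122 kJ/mol).
I > S: the two effects oppose for this pair; the across-period effect wins (295 vs 200 kJ/mol).
F > I: they share group 17; the group trend gives F the larger value.
For reference (kJ/mol): B 27, C 122, F 328, S 200, Ca 2, I 295.
So from highest to lowest: F > I > S > C > B > Ca.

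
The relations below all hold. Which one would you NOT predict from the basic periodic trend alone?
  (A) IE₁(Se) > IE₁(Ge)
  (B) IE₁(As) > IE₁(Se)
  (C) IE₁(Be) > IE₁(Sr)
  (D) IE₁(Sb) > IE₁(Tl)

The general trend: first ionization energy increases across a period and decreases down a group.
(A) Se (period 4, group 16) vs Ge (period 4, group 14): the stated order agrees with the simple trend.
(B) As (period 4, group 15) vs Se (period 4, group 16): the stated order contradicts the simple trend.
(C) Be (period 2, group 2) vs Sr (period 5, group 2): the stated order agrees with the simple trend.
(D) Sb (period 5, group 15) vs Tl (period 6, group 13): the stated order agrees with the simple trend.
The exception is (B): Se (4p⁴) ionizes more easily than half-filled As (4p³).

(B)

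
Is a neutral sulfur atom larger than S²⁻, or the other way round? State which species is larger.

Forming S²⁻ adds 2 electrons to S. More electron–electron repulsion in the same shell, with unchanged nuclear charge, lets the cloud expand.
An anion is larger than its parent atom: S²⁻ > S.

S²⁻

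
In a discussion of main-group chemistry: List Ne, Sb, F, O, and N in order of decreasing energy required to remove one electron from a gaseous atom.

First ionization energy rises across a period (greater Z_eff holds electrons more tightly) and falls down a group (valence electrons are farther from the nucleus).
Neither a single period nor a single group — weigh both effects.
O > Sb: relative to Sb, both the across-period and down-group shifts push O's first ionization energy up.
N > O: this pair runs against the simple trend — see the exception note.
F > N: F lies to the right of N in period 2, so the across-period effect alone puts F higher.
Ne > F: both are in period 2; the period trend gives Ne the larger value.
Note the exception: N has a higher first ionization energy than O, contrary to the simple trend — pairing an electron in O's 2p⁴ costs repulsion energy, so O ionizes more easily than half-filled N (2p³).
For reference (kJ/mol): N 1402, O 1314, F 1681, Ne 2081, Sb 831.
So from highest to lowest: Ne > F > N > O > Sb.

Ne > F > N > O > Sb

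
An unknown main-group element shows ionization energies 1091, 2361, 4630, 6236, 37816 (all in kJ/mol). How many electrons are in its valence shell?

4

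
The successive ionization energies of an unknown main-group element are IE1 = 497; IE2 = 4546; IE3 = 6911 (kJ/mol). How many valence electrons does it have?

1

Look for the largest jump between consecutive ionization energies: IE2/IE1 ≈ 9.1, far larger than any earlier ratio.
That jump marks the point where a core electron is being removed. So the atom has 1 valence electron.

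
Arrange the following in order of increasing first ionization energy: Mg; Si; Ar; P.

Mg is in period 3, group 2; Si is in period 3, group 14; P is in period 3, group 15; Ar is in period 3, group 18.
First ionization energy rises across a period (greater Z_eff holds electrons more tightly) and falls down a group (valence electrons are farther from the nucleus).
All lie in period 3, so first ionization energy increases left to right.
So from lowest to highest: Mg < Si < P < Ar.

Mg, Si, P, Ar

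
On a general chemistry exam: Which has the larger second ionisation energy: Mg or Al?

Al

IE_2 is the cost of taking one more electron from the +1 cation: Mg⁺ still has 1 valence electron; Al⁺ still has 2 valence electrons.
All are still removing valence electrons, so compare the +1 ions as you would atoms: IE_2 generally rises across a period (higher Z_eff) and falls down a group (larger shell), subject to the usual subshell exceptions.
Valence configurations: Mg⁺ [Ne]3s¹, Al⁺ [Ne]3s².
The numbers (kJ/mol): Mg 1451, Al 1817.
Hence IE_2: Mg < Al.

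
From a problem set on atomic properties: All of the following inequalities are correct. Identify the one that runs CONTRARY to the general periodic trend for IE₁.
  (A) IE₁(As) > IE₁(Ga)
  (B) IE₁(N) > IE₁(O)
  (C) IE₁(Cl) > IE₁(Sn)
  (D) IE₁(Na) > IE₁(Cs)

The general trend: IE₁ increases across a period and decreases down a group.
(A) As (period 4, group 15) vs Ga (period 4, group 13): the stated order agrees with the simple trend.
(B) N (period 2, group 15) vs O (period 2, group 16): the stated order contradicts the simple trend.
(C) Cl (period 3, group 17) vs Sn (period 5, group 14): the stated order agrees with the simple trend.
(D) Na (period 3, group 1) vs Cs (period 6, group 1): the stated order agrees with the simple trend.
The exception is (B): pairing an electron in O's 2p⁴ costs repulsion energy, so O ionizes more easily than half-filled N (2p³).

(B)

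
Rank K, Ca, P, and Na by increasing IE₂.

Ca < P < K < Na

Consider each +1 ion: K⁺ is the bare [Ar] core; Ca⁺ still has 1 valence electron; P⁺ still has 4 valence electrons; Na⁺ is the bare [Ne] core.
Core electrons are held far more tightly than valence electrons, so K and Na top the IE_2 order.
Valence configurations: Ca⁺ [Ar]4s¹, P⁺ [Ne]3s²3p².
Approximate IE_2 values (kJ/mol): K 3052, Ca 1145, P 1907, Na 4562.
Putting it together, IE_2: Ca < P < K < Na.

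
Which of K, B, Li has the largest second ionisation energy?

Li

After 1 electron has been removed, what remains? K⁺ is the bare [Ar] core; B⁺ still has 2 valence electrons; Li⁺ is the bare [He] core.
Breaking into a closed-shell core is much more expensive than removing a leftover valence electron — K and Li have the largest IE_2 here.
Approximate IE_2 values (kJ/mol): K 3052, B 2427, Li 7298.
Putting it together, IE_2: B < K < Li.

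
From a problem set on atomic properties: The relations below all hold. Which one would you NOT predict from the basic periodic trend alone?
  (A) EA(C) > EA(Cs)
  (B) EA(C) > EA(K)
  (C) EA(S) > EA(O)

The general trend: electron affinity increases across a period and decreases down a group.
(A) C (period 2, group 14) vs Cs (period 6, group 1): the stated order agrees with the simple trend.
(B) C (period 2, group 14) vs K (period 4, group 1): the stated order agrees with the simple trend.
(C) S (period 3, group 16) vs O (period 2, group 16): the stated order contradicts the simple trend.
The exception is (C): the compact 2p subshell of O repels the added electron more than S's larger 3p does.

(C)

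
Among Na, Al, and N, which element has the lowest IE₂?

After 1 electron has been removed, what remains? Na⁺ is the bare [Ne] core; Al⁺ still has 2 valence electrons; N⁺ still has 4 valence electrons.
Core electrons are held far more tightly than valence electrons, so Na tops the IE_2 order.
Valence configurations: Al⁺ [Ne]3s², N⁺ [He]2s²2p².
Tabulated IE_2 (kJ/mol): Na 4562, Al 1817, N 2856.
Overall IE_2 order: Al < N < Na.

Al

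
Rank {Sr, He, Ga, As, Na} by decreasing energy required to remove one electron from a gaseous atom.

He > As > Ga > Sr > Na

He is in period 1, group 18; Na is in period 3, group 1; Ga is in period 4, group 13; As is in period 4, group 15; Sr is in period 5, group 2.
IE₁ increases left→right with effective nuclear charge and decreases top→bottom as the valence shell moves farther out.
Here both period and group differ, so the two effects have to be weighed against each other.
Sr > Na: period and group pull opposite ways; the across-period shift dominates (550 vs 496 kJ/mol).
Ga > Sr: relative to Sr, both the across-period and down-group shifts push Ga's first ionization energy up.
As > Ga: As lies to the right of Ga in period 4, so the across-period effect alone puts As higher.
He > As: both effects reinforce here, so He is clearly the higher of the two.
Tabulated first ionization energy (kJ/mol): He 2372, Na 496, Ga 579, As 947, Sr 550.
So from highest to lowest: He > As > Ga > Sr > Na.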